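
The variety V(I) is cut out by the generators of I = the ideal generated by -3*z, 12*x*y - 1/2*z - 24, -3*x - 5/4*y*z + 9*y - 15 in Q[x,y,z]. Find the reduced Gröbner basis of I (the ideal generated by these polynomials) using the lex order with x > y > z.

f_1 = -3*z, LT = z.
f_2 = 12*x*y - 1/2*z - 24, LT = x*y.
f_3 = -3*x - 5/4*y*z + 9*y - 15, LT = x.

S(f_2,f_3): lcm = x*y. S = -5/12*y**2*z + 3*y**2 - 5*y - 1/24*z - 2.
  leading term y**2*z: subtract (5/36*y**2)·f_1 from -5/12*y**2*z + 3*y**2 - 5*y - 1/24*z - 2 → 3*y**2 - 5*y - 1/24*z - 2
  leading term y**2: no divisor's leading term divides it; move 3*y**2 to the remainder.
  leading term y: no divisor's leading term divides it; move -5*y to the remainder.
  leading term z: subtract (1/72)·f_1 from -1/24*z - 2 → -2
  leading term 1: no divisor's leading term divides it; move -2 to the remainder.
  remainder 3*y**2 - 5*y - 2 ≠ 0; add g_4 = 3*y**2 - 5*y - 2 to the basis.

The other S-polynomials (S(f_1,f_2), S(f_1,f_3), S(f_1,g_4), S(f_2,g_4), S(f_3,g_4)) all reduce to 0 modulo the current basis, so we have a Gröbner basis.
Inter-reduce: drop elements whose leading term is divisible by another's, tail-reduce, and make monic.

G = {x - 3*y + 5, y**2 - 5/3*y - 2/3, z}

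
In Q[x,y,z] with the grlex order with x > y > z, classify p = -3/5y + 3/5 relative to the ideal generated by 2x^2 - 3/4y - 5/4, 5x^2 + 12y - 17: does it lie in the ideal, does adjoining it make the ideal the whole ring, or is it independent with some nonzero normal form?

First compute the reduced Gröbner basis of I by Buchberger's algorithm.
f_1 = 2x^2 - 3/4y - 5/4, LT = x^2.
f_2 = 5x^2 + 12y - 17, LT = x^2.

S(f_1,f_2): lcm = x^2. S = -111/40y + 111/40.
  leading term y: no divisor's leading term divides it; move -111/40y to the remainder.
  leading term 1: no divisor's leading term divides it; move 111/40 to the remainder.
  remainder -111/40y + 111/40 ≠ 0; add h_3 = -111/40y + 111/40 to the basis.

S(f_1,h_3): leading monomials are coprime, so the S-polynomial reduces to 0 (Buchberger's first criterion).
S(f_2,h_3): leading monomials are coprime, so the S-polynomial reduces to 0 (Buchberger's first criterion).
Every S-polynomial of the final basis reduces to 0, so we have a Gröbner basis.
Inter-reduce: drop elements whose leading term is divisible by another's, tail-reduce, and make monic.
Reduced Gröbner basis: {x^2 - 1, y - 1}.
Label its elements g_1 = x^2 - 1, g_2 = y - 1.

Reduce p = -3/5y + 3/5 modulo G:
  leading term y: subtract (-3/5)·g_2 from -3/5y + 3/5 → 0
  normal form = 0.
Since the normal form is 0, p ∈ I.

Ideal membership is decidable via reduction modulo a Gröbner basis.

-3/5y + 3/5 lies in I (it reduces to 0).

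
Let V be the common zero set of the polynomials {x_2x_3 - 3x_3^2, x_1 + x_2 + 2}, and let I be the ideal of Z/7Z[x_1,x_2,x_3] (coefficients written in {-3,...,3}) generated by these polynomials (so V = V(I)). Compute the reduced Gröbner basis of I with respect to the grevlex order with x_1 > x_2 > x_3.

G = {x_2x_3 - 3x_3^2, x_1 + x_2 + 2}

The reduced Gröbner basis is the canonical form of the ideal for this ordering.

f_1 = x_2x_3 - 3x_3^2, LT = x_2x_3.
f_2 = x_1 + x_2 + 2, LT = x_1.

The S-polynomials (S(f_1,f_2)) all reduce to 0 modulo the current basis, so we have a Gröbner basis.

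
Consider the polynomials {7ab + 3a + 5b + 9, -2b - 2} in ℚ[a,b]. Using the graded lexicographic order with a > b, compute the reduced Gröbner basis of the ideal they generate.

G = {a - 1, b + 1}

f_1 = 7ab + 3a + 5b + 9, LT = ab.
f_2 = -2b - 2, LT = b.

S(f_1,f_2): lcm = ab. S = -4/7a + 5/7b + 9/7.
  leading term a: no divisor's leading term divides it; move -4/7a to the remainder.
  leading term b: subtract (-5/14)·f_2 from 5/7b + 9/7 → 4/7
  leading term 1: no divisor's leading term divides it; move 4/7 to the remainder.
  remainder -4/7a + 4/7 ≠ 0; add g_3 = -4/7a + 4/7 to the basis.

S(f_1,g_3): lcm = ab. S = 3/7a + 12/7b + 9/7.
  leading term a: subtract (-¾)·g_3 from 3/7a + 12/7b + 9/7 → 12/7b + 12/7
  leading term b: subtract (-6/7)·f_2 from 12/7b + 12/7 → 0
  remainder 0.

S(f_2,g_3): leading monomials are coprime, so the S-polynomial reduces to 0 (Buchberger's first criterion).
Every S-polynomial of the final basis reduces to 0, so we have a Gröbner basis.
Inter-reduce: drop elements whose leading term is divisible by another's, tail-reduce, and make monic.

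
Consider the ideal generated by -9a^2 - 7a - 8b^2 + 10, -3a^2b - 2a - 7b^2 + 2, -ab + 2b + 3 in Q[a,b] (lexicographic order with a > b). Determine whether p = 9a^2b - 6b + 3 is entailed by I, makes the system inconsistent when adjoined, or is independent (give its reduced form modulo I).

9a^2b - 6b + 3 lies in I (it reduces to 0).

First compute the reduced Gröbner basis of I by Buchberger's algorithm.
f_1 = -9a^2 - 7a - 8b^2 + 10, LT = a^2.
f_2 = -3a^2b - 2a - 7b^2 + 2, LT = a^2b.
f_3 = -ab + 2b + 3, LT = ab.

S(f_1,f_2): lcm = a^2b. S = 7/9ab - 2/3a + 8/9b^3 - 7/3b^2 - 10/9b + 2/3.
  leading term ab: subtract (-7/9)·f_3 from 7/9ab - 2/3a + 8/9b^3 - 7/3b^2 - 10/9b + 2/3 → -2/3a + 8/9b^3 - 7/3b^2 + 4/9b + 3
  leading term a: no divisor's leading term divides it; move -2/3a to the remainder.
  leading term b^3: no divisor's leading term divides it; move 8/9b^3 to the remainder.
  leading term b^2: no divisor's leading term divides it; move -7/3b^2 to the remainder.
  leading term b: no divisor's leading term divides it; move 4/9b to the remainder.
  leading term 1: no divisor's leading term divides it; move 3 to the remainder.
  remainder -2/3a + 8/9b^3 - 7/3b^2 + 4/9b + 3 ≠ 0; add h_4 = -2/3a + 8/9b^3 - 7/3b^2 + 4/9b + 3 to the basis.

S(f_1,f_3): lcm = a^2b. S = 25/9ab + 3a + 8/9b^3 - 10/9b.
  leading term ab: subtract (-25/9)·f_3 from 25/9ab + 3a + 8/9b^3 - 10/9b → 3a + 8/9b^3 + 40/9b + 25/3
  leading term a: subtract (-9/2)·h_4 from 3a + 8/9b^3 + 40/9b + 25/3 → 44/9b^3 - 21/2b^2 + 58/9b + 131/6
  leading term b^3: no divisor's leading term divides it; move 44/9b^3 to the remainder.
  leading term b^2: no divisor's leading term divides it; move -21/2b^2 to the remainder.
  leading term b: no divisor's leading term divides it; move 58/9b to the remainder.
  leading term 1: no divisor's leading term divides it; move 131/6 to the remainder.
  remainder 44/9b^3 - 21/2b^2 + 58/9b + 131/6 ≠ 0; add h_5 = 44/9b^3 - 21/2b^2 + 58/9b + 131/6 to the basis.

S(f_1,h_4): lcm = a^2. S = 4/3ab^3 - 7/2ab^2 + 2/3ab + 95/18a + 8/9b^2 - 10/9.
  leading term ab^3: subtract (-4/3b^2)·f_3 from 4/3ab^3 - 7/2ab^2 + 2/3ab + 95/18a + 8/9b^2 - 10/9 → -7/2ab^2 + 2/3ab + 95/18a + 8/3b^3 + 44/9b^2 - 10/9
  leading term ab^2: subtract (7/2b)·f_3 from -7/2ab^2 + 2/3ab + 95/18a + 8/3b^3 + 44/9b^2 - 10/9 → 2/3ab + 95/18a + 8/3b^3 - 19/9b^2 - 21/2b - 10/9
  leading term ab: subtract (-2/3)·f_3 from 2/3ab + 95/18a + 8/3b^3 - 19/9b^2 - 21/2b - 10/9 → 95/18a + 8/3b^3 - 19/9b^2 - 55/6b + 8/9
  leading term a: subtract (-95/12)·h_4 from 95/18a + 8/3b^3 - 19/9b^2 - 55/6b + 8/9 → 262/27b^3 - 247/12b^2 - 305/54b + 887/36
  leading term b^3: subtract (131/66)·h_5 from 262/27b^3 - 247/12b^2 - 305/54b + 887/36 → 17/66b^2 - 1217/66b - 617/33
  leading term b^2: no divisor's leading term divides it; move 17/66b^2 to the remainder.
  leading term b: no divisor's leading term divides it; move -1217/66b to the remainder.
  leading term 1: no divisor's leading term divides it; move -617/33 to the remainder.
  remainder 17/66b^2 - 1217/66b - 617/33 ≠ 0; add h_6 = 17/66b^2 - 1217/66b - 617/33 to the basis.

S(f_2,h_4): lcm = a^2b. S = 4/3ab^4 - 7/2ab^3 + 2/3ab^2 + 9/2ab + 2/3a + 7/3b^2 - 2/3.
  leading term ab^4: subtract (-4/3b^3)·f_3 from 4/3ab^4 - 7/2ab^3 + 2/3ab^2 + 9/2ab + 2/3a + 7/3b^2 - 2/3 → -7/2ab^3 + 2/3ab^2 + 9/2ab + 2/3a + 8/3b^4 + 4b^3 + 7/3b^2 - 2/3
  leading term ab^3: subtract (7/2b^2)·f_3 from -7/2ab^3 + 2/3ab^2 + 9/2ab + 2/3a + 8/3b^4 + 4b^3 + 7/3b^2 - 2/3 → 2/3ab^2 + 9/2ab + 2/3a + 8/3b^4 - 3b^3 - 49/6b^2 - 2/3
  leading term ab^2: subtract (-2/3b)·f_3 from 2/3ab^2 + 9/2ab + 2/3a + 8/3b^4 - 3b^3 - 49/6b^2 - 2/3 → 9/2ab + 2/3a + 8/3b^4 - 3b^3 - 41/6b^2 + 2b - 2/3
  leading term ab: subtract (-9/2)·f_3 from 9/2ab + 2/3a + 8/3b^4 - 3b^3 - 41/6b^2 + 2b - 2/3 → 2/3a + 8/3b^4 - 3b^3 - 41/6b^2 + 11b + 77/6
  leading term a: subtract (-1)·h_4 from 2/3a + 8/3b^4 - 3b^3 - 41/6b^2 + 11b + 77/6 → 8/3b^4 - 19/9b^3 - 55/6b^2 + 103/9b + 95/6
  leading term b^4: subtract (6/11b)·h_5 from 8/3b^4 - 19/9b^3 - 55/6b^2 + 103/9b + 95/6 → 358/99b^3 - 279/22b^2 - 46/99b + 95/6
  leading term b^3: subtract (179/242)·h_5 from 358/99b^3 - 279/22b^2 - 46/99b + 95/6 → -2379/484b^2 - 633/121b - 153/484
  leading term b^2: subtract (-7137/374)·h_6 from -2379/484b^2 - 633/121b - 153/484 → -267117/748b - 267117/748
  leading term b: no divisor's leading term divides it; move -267117/748b to the remainder.
  leading term 1: no divisor's leading term divides it; move -267117/748 to the remainder.
  remainder -267117/748b - 267117/748 ≠ 0; add h_7 = -267117/748b - 267117/748 to the basis.

The other S-polynomials (S(f_2,f_3), S(f_3,h_4), S(f_1,h_5), S(f_2,h_5), S(f_3,h_5), S(h_4,h_5), S(f_1,h_6), S(f_2,h_6), S(f_3,h_6), S(h_4,h_6), S(h_5,h_6), S(f_1,h_7), S(f_2,h_7), S(f_3,h_7), S(h_4,h_7), S(h_5,h_7), S(h_6,h_7)) all reduce to 0 modulo the current basis, so we have a Gröbner basis.
Inter-reduce: drop elements whose leading term is divisible by another's, tail-reduce, and make monic.
Reduced Gröbner basis: {a + 1, b + 1}.
Label its elements g_1 = a + 1, g_2 = b + 1.

Reduce p = 9a^2b - 6b + 3 modulo G:
  leading term a^2b: subtract (9ab)·g_1 from 9a^2b - 6b + 3 → -9ab - 6b + 3
  leading term ab: subtract (-9b)·g_1 from -9ab - 6b + 3 → 3b + 3
  leading term b: subtract (3)·g_2 from 3b + 3 → 0
  normal form = 0.
Since the normal form is 0, p ∈ I.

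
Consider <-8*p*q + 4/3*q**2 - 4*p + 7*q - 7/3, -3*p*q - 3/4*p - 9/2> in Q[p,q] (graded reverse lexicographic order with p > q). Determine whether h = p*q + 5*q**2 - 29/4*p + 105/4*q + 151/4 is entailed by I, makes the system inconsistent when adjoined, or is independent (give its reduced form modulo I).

p*q + 5*q**2 - 29/4*p + 105/4*q + 151/4 lies in I (it reduces to 0).

First compute the reduced Gröbner basis of I by Buchberger's algorithm.
f_1 = -8*p*q + 4/3*q**2 - 4*p + 7*q - 7/3, LT = p*q.
f_2 = -3*p*q - 3/4*p - 9/2, LT = p*q.

S(f_1,f_2): lcm = p*q. S = -1/6*q**2 + 1/4*p - 7/8*q - 29/24.
  leading term q**2: no divisor's leading term divides it; move -1/6*q**2 to the remainder.
  leading term p: no divisor's leading term divides it; move 1/4*p to the remainder.
  leading term q: no divisor's leading term divides it; move -7/8*q to the remainder.
  leading term 1: no divisor's leading term divides it; move -29/24 to the remainder.
  remainder -1/6*q**2 + 1/4*p - 7/8*q - 29/24 ≠ 0; add k_3 = -1/6*q**2 + 1/4*p - 7/8*q - 29/24 to the basis.

S(f_1,k_3): lcm = p*q**2. S = -1/6*q**3 + 3/2*p**2 - 19/4*p*q - 7/8*q**2 - 29/4*p + 7/24*q.
  leading term q**3: subtract (q)·k_3 from -1/6*q**3 + 3/2*p**2 - 19/4*p*q - 7/8*q**2 - 29/4*p + 7/24*q → 3/2*p**2 - 5*p*q - 29/4*p + 3/2*q
  leading term p**2: no divisor's leading term divides it; move 3/2*p**2 to the remainder.
  leading term p*q: subtract (5/8)·f_1 from -5*p*q - 29/4*p + 3/2*q → -5/6*q**2 - 19/4*p - 23/8*q + 35/24
  leading term q**2: subtract (5)·k_3 from -5/6*q**2 - 19/4*p - 23/8*q + 35/24 → -6*p + 3/2*q + 15/2
  leading term p: no divisor's leading term divides it; move -6*p to the remainder.
  leading term q: no divisor's leading term divides it; move 3/2*q to the remainder.
  leading term 1: no divisor's leading term divides it; move 15/2 to the remainder.
  remainder 3/2*p**2 - 6*p + 3/2*q + 15/2 ≠ 0; add k_4 = 3/2*p**2 - 6*p + 3/2*q + 15/2 to the basis.

The other S-polynomials (S(f_2,k_3), S(f_1,k_4), S(f_2,k_4), S(k_3,k_4)) all reduce to 0 modulo the current basis, so we have a Gröbner basis.
Inter-reduce: drop elements whose leading term is divisible by another's, tail-reduce, and make monic.
Reduced Gröbner basis: {p**2 - 4*p + q + 5, p*q + 1/4*p + 3/2, q**2 - 3/2*p + 21/4*q + 29/4}.
Label its elements g_1 = p**2 - 4*p + q + 5, g_2 = p*q + 1/4*p + 3/2, g_3 = q**2 - 3/2*p + 21/4*q + 29/4.

Reduce h = p*q + 5*q**2 - 29/4*p + 105/4*q + 151/4 modulo G:
  leading term p*q: subtract (1)·g_2 from p*q + 5*q**2 - 29/4*p + 105/4*q + 151/4 → 5*q**2 - 15/2*p + 105/4*q + 145/4
  leading term q**2: subtract (5)·g_3 from 5*q**2 - 15/2*p + 105/4*q + 145/4 → 0
  normal form = 0.
Since the normal form is 0, h ∈ I.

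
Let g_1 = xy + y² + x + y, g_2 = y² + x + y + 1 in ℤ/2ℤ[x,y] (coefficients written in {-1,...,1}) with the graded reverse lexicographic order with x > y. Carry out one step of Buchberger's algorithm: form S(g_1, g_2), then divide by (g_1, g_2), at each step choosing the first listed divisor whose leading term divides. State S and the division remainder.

S(g_1, g_2) = y³ + x² + y² + x; remainder on division = x² + x + y + 1.

lcm(LM(g_1), LM(g_2)) = xy².
S = (lcm/LT(g_1))·g_1 − (lcm/LT(g_2))·g_2 = y³ + x² + y² + x.
Reduce S modulo (g_1, g_2) in that order:
  leading term y³: subtract (y)·g_2 from y³ + x² + y² + x → x² + xy + x + y
  leading term x²: no divisor's leading term divides it; move x² to the remainder.
  leading term xy: subtract (1)·g_1 from xy + x + y → y²
  leading term y²: subtract (1)·g_2 from y² → x + y + 1
  leading term x: no divisor's leading term divides it; move x to the remainder.
  leading term y: no divisor's leading term divides it; move y to the remainder.
  leading term 1: no divisor's leading term divides it; move 1 to the remainder.
The remainder x² + x + y + 1 is nonzero, so it would be added as the next basis element.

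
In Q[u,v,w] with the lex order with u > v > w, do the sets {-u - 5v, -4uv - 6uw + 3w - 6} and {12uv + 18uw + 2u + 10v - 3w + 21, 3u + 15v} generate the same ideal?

No, the ideals differ.

Since reduced Gröbner bases are canonical representatives of ideals under a given ordering, it suffices to compute and compare them.
Buchberger on the first generating set:
f_1 = -u - 5v, LT = u.
f_2 = -4uv - 6uw + 3w - 6, LT = uv.

S(f_1,f_2): lcm = uv. S = -3/2uw + 5v^2 + 3/4w - 3/2.
  leading term uw: subtract (3/2w)·f_1 from -3/2uw + 5v^2 + 3/4w - 3/2 → 5v^2 + 15/2vw + 3/4w - 3/2
  leading term v^2: no divisor's leading term divides it; move 5v^2 to the remainder.
  leading term vw: no divisor's leading term divides it; move 15/2vw to the remainder.
  leading term w: no divisor's leading term divides it; move 3/4w to the remainder.
  leading term 1: no divisor's leading term divides it; move -3/2 to the remainder.
  remainder 5v^2 + 15/2vw + 3/4w - 3/2 ≠ 0; add g_3 = 5v^2 + 15/2vw + 3/4w - 3/2 to the basis.

The other S-polynomials (S(f_1,g_3), S(f_2,g_3)) all reduce to 0 modulo the current basis, so we have a Gröbner basis.
Inter-reduce: drop elements whose leading term is divisible by another's, tail-reduce, and make monic.
Reduced Gröbner basis: {u + 5v, v^2 + 3/2vw + 3/20w - 3/10}.

Buchberger on the second generating set:
h_1 = 12uv + 18uw + 2u + 10v - 3w + 21, LT = uv.
h_2 = 3u + 15v, LT = u.

S(h_1,h_2): lcm = uv. S = 3/2uw + 1/6u - 5v^2 + 5/6v - 1/4w + 7/4.
  leading term uw: subtract (1/2w)·h_2 from 3/2uw + 1/6u - 5v^2 + 5/6v - 1/4w + 7/4 → 1/6u - 5v^2 - 15/2vw + 5/6v - 1/4w + 7/4
  leading term u: subtract (1/18)·h_2 from 1/6u - 5v^2 - 15/2vw + 5/6v - 1/4w + 7/4 → -5v^2 - 15/2vw - 1/4w + 7/4
  leading term v^2: no divisor's leading term divides it; move -5v^2 to the remainder.
  leading term vw: no divisor's leading term divides it; move -15/2vw to the remainder.
  leading term w: no divisor's leading term divides it; move -1/4w to the remainder.
  leading term 1: no divisor's leading term divides it; move 7/4 to the remainder.
  remainder -5v^2 - 15/2vw - 1/4w + 7/4 ≠ 0; add k_3 = -5v^2 - 15/2vw - 1/4w + 7/4 to the basis.

The other S-polynomials (S(h_1,k_3), S(h_2,k_3)) all reduce to 0 modulo the current basis, so we have a Gröbner basis.
Inter-reduce: drop elements whose leading term is divisible by another's, tail-reduce, and make monic.
Reduced Gröbner basis: {u + 5v, v^2 + 3/2vw + 1/20w - 7/20}.

These differ, so the ideals are not equal.
The choice of monomial ordering does not affect the verdict — as long as both bases are computed under the same ordering, their equality decides ideal equality.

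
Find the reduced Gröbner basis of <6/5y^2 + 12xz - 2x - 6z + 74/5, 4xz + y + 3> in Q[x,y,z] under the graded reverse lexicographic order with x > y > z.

f_1 = 6/5y^2 + 12xz - 2x - 6z + 74/5, LT = y^2.
f_2 = 4xz + y + 3, LT = xz.

The S-polynomials (S(f_1,f_2)) all reduce to 0 modulo the current basis, so we have a Gröbner basis.

G = {y^2 - 5/3x - 5/2y - 5z + 29/6, xz + 1/4y + 3/4}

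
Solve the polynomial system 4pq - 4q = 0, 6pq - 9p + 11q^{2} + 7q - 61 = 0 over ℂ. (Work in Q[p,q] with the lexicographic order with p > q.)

Compute a lex Gröbner basis by Buchberger's algorithm.
f_1 = 4pq - 4q, LT = pq.
f_2 = 6pq - 9p + 11q^{2} + 7q - 61, LT = pq.

S(f_1,f_2): lcm = pq. S = \tfrac{3}{2}p - \tfrac{11}{6}q^{2} - \tfrac{13}{6}q + \tfrac{61}{6}.
  leading term p: no divisor's leading term divides it; move \tfrac{3}{2}p to the remainder.
  leading term q^{2}: no divisor's leading term divides it; move -\tfrac{11}{6}q^{2} to the remainder.
  leading term q: no divisor's leading term divides it; move -\tfrac{13}{6}q to the remainder.
  leading term 1: no divisor's leading term divides it; move \tfrac{61}{6} to the remainder.
  remainder \tfrac{3}{2}p - \tfrac{11}{6}q^{2} - \tfrac{13}{6}q + \tfrac{61}{6} ≠ 0; add h_3 = \tfrac{3}{2}p - \tfrac{11}{6}q^{2} - \tfrac{13}{6}q + \tfrac{61}{6} to the basis.

S(f_1,h_3): lcm = pq. S = \tfrac{11}{9}q^{3} + \tfrac{13}{9}q^{2} - \tfrac{70}{9}q.
  leading term q^{3}: no divisor's leading term divides it; move \tfrac{11}{9}q^{3} to the remainder.
  leading term q^{2}: no divisor's leading term divides it; move \tfrac{13}{9}q^{2} to the remainder.
  leading term q: no divisor's leading term divides it; move -\tfrac{70}{9}q to the remainder.
  remainder \tfrac{11}{9}q^{3} + \tfrac{13}{9}q^{2} - \tfrac{70}{9}q ≠ 0; add h_4 = \tfrac{11}{9}q^{3} + \tfrac{13}{9}q^{2} - \tfrac{70}{9}q to the basis.

The other S-polynomials (S(f_2,h_3), S(f_1,h_4), S(f_2,h_4), S(h_3,h_4)) all reduce to 0 modulo the current basis, so we have a Gröbner basis.
Inter-reduce: drop elements whose leading term is divisible by another's, tail-reduce, and make monic.
Reduced Gröbner basis: {p - \tfrac{11}{9}q^{2} - \tfrac{13}{9}q + \tfrac{61}{9}, q^{3} + \tfrac{13}{11}q^{2} - \tfrac{70}{11}q}.

The lex basis is triangular: the last element involves only q. Solving q^{3} + \tfrac{13}{11}q^{2} - \tfrac{70}{11}q = 0 gives q ∈ {-35/11, 0, 2}; substituting each value into the earlier elements determines the remaining variables.
  q = -35/11: the earlier basis element becomes p - 1 = 0, giving p = 1 — point (1, -35/11).
  q = 0: the earlier basis element becomes p + \tfrac{61}{9} = 0, giving p = -61/9 — point (-61/9, 0).
  q = 2: the earlier basis element becomes p - 1 = 0, giving p = 1 — point (1, 2).
Check: every point annihilates each of the original generators.
This is the nonlinear analogue of row-reducing a linear system.

{(1, -35/11), (-61/9, 0), (1, 2)}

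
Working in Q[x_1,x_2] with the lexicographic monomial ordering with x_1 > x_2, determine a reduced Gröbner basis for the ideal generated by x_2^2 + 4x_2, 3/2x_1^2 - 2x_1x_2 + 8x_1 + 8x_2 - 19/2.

f_1 = x_2^2 + 4x_2, LT = x_2^2.
f_2 = 3/2x_1^2 - 2x_1x_2 + 8x_1 + 8x_2 - 19/2, LT = x_1^2.

The S-polynomials (S(f_1,f_2)) all reduce to 0 modulo the current basis, so we have a Gröbner basis.

G = {x_1^2 - 4/3x_1x_2 + 16/3x_1 + 16/3x_2 - 19/3, x_2^2 + 4x_2}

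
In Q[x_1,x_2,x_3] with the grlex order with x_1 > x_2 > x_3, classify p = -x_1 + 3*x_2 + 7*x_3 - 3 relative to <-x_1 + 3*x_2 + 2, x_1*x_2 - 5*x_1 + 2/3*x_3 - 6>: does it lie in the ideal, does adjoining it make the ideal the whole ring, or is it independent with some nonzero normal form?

First compute the reduced Gröbner basis of I by Buchberger's algorithm.
f_1 = -x_1 + 3*x_2 + 2, LT = x_1.
f_2 = x_1*x_2 - 5*x_1 + 2/3*x_3 - 6, LT = x_1*x_2.

S(f_1,f_2): lcm = x_1*x_2. S = -3*x_2**2 + 5*x_1 - 2*x_2 - 2/3*x_3 + 6.
  leading term x_2**2: no divisor's leading term divides it; move -3*x_2**2 to the remainder.
  leading term x_1: subtract (-5)·f_1 from 5*x_1 - 2*x_2 - 2/3*x_3 + 6 → 13*x_2 - 2/3*x_3 + 16
  leading term x_2: no divisor's leading term divides it; move 13*x_2 to the remainder.
  leading term x_3: no divisor's leading term divides it; move -2/3*x_3 to the remainder.
  leading term 1: no divisor's leading term divides it; move 16 to the remainder.
  remainder -3*x_2**2 + 13*x_2 - 2/3*x_3 + 16 ≠ 0; add h_3 = -3*x_2**2 + 13*x_2 - 2/3*x_3 + 16 to the basis.

The other S-polynomials (S(f_1,h_3), S(f_2,h_3)) all reduce to 0 modulo the current basis, so we have a Gröbner basis.
Inter-reduce: drop elements whose leading term is divisible by another's, tail-reduce, and make monic.
Reduced Gröbner basis: {x_2**2 - 13/3*x_2 + 2/9*x_3 - 16/3, x_1 - 3*x_2 - 2}.
Label its elements g_1 = x_2**2 - 13/3*x_2 + 2/9*x_3 - 16/3, g_2 = x_1 - 3*x_2 - 2.

Reduce p = -x_1 + 3*x_2 + 7*x_3 - 3 modulo G:
  leading term x_1: subtract (-1)·g_2 from -x_1 + 3*x_2 + 7*x_3 - 3 → 7*x_3 - 5
  leading term x_3: no divisor's leading term divides it; move 7*x_3 to the remainder.
  leading term 1: no divisor's leading term divides it; move -5 to the remainder.
  normal form = 7*x_3 - 5.
The normal form is nonzero, so p ∉ I. Since p minus its normal form lies in I, I + (p) = I + (r) where r = 7*x_3 - 5; decide whether this ideal is the whole ring.
Run Buchberger on G together with r (pairs among the g_i already reduce to 0 since G is a Gröbner basis):
g_1 = x_2**2 - 13/3*x_2 + 2/9*x_3 - 16/3, LT = x_2**2.
g_2 = x_1 - 3*x_2 - 2, LT = x_1.
r = 7*x_3 - 5, LT = x_3.

The S-polynomials (S(g_1,g_2), S(g_1,r), S(g_2,r)) all reduce to 0 modulo the current basis, so we have a Gröbner basis.
Inter-reduce: drop elements whose leading term is divisible by another's, tail-reduce, and make monic.
Reduced Gröbner basis: {x_2**2 - 13/3*x_2 - 326/63, x_1 - 3*x_2 - 2, x_3 - 5/7}.
The reduced Gröbner basis of I + (p) is {x_2**2 - 13/3*x_2 - 326/63, x_1 - 3*x_2 - 2, x_3 - 5/7} ≠ {1}, a proper ideal, so the enlarged system stays consistent: p is independent of I, with normal form 7*x_3 - 5.

Ideal membership is decidable via reduction modulo a Gröbner basis.

-x_1 + 3*x_2 + 7*x_3 - 3 is independent of I; its normal form modulo I is 7*x_3 - 5.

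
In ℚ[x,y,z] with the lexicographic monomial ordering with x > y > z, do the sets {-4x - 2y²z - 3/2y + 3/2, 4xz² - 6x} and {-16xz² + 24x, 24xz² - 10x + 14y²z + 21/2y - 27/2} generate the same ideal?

No, the ideals differ.

For a fixed monomial order, each ideal has a unique reduced Gröbner basis; comparing bases decides equality.
Buchberger on the first generating set:
f_1 = -4x - 2y²z - 3/2y + 3/2, LT = x.
f_2 = 4xz² - 6x, LT = xz².

S(f_1,f_2): lcm = xz². S = 3/2x + ½y²z³ + ⅜yz² - ⅜z².
  reduce S modulo (f_1, f_2):
  remainder ½y²z³ - ¾y²z + ⅜yz² - 9/16y - ⅜z² + 9/16 ≠ 0; add g_3 = ½y²z³ - ¾y²z + ⅜yz² - 9/16y - ⅜z² + 9/16 to the basis.

The other S-polynomials (S(f_1,g_3), S(f_2,g_3)) all reduce to 0 modulo the current basis, so we have a Gröbner basis.
Inter-reduce: drop elements whose leading term is divisible by another's, tail-reduce, and make monic.
Reduced Gröbner basis: {x + ½y²z + ⅜y - ⅜, y²z³ - 3/2y²z + ¾yz² - 9/8y - ¾z² + 9/8}.

Buchberger on the second generating set:
h_1 = -16xz² + 24x, LT = xz².
h_2 = 24xz² - 10x + 14y²z + 21/2y - 27/2, LT = xz².

S(h_1,h_2): lcm = xz². S = -13/12x - 7/12y²z - 7/16y + 9/16.
  reduce S modulo (h_1, h_2):
  remainder -13/12x - 7/12y²z - 7/16y + 9/16 ≠ 0; add k_3 = -13/12x - 7/12y²z - 7/16y + 9/16 to the basis.

S(h_1,k_3): lcm = xz². S = -3/2x - 7/13y²z³ - 21/52yz² + 27/52z².
  reduce S modulo (h_1, h_2, k_3):
  remainder -7/13y²z³ + 21/26y²z - 21/52yz² + 63/104y + 27/52z² - 81/104 ≠ 0; add k_4 = -7/13y²z³ + 21/26y²z - 21/52yz² + 63/104y + 27/52z² - 81/104 to the basis.

The other S-polynomials (S(h_2,k_3), S(h_1,k_4), S(h_2,k_4), S(k_3,k_4)) all reduce to 0 modulo the current basis, so we have a Gröbner basis.
Inter-reduce: drop elements whose leading term is divisible by another's, tail-reduce, and make monic.
Reduced Gröbner basis: {x + 7/13y²z + 21/52y - 27/52, y²z³ - 3/2y²z + ¾yz² - 9/8y - 27/28z² + 81/56}.

The bases are distinct; the ideals are different.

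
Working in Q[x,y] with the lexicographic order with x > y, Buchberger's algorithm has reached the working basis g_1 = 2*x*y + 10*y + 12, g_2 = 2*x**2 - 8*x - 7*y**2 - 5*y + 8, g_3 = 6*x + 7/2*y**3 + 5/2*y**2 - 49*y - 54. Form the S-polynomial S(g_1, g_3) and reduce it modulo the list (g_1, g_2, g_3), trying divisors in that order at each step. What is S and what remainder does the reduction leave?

S(g_1, g_3) = -7/12*y**4 - 5/12*y**3 + 49/6*y**2 + 14*y + 6; remainder on division = -7/12*y**4 - 5/12*y**3 + 49/6*y**2 + 14*y + 6.

lcm(LM(g_1), LM(g_3)) = x*y.
S = (lcm/LT(g_1))·g_1 − (lcm/LT(g_3))·g_3 = -7/12*y**4 - 5/12*y**3 + 49/6*y**2 + 14*y + 6.
Reduce S modulo (g_1, g_2, g_3) in that order:
  leading term y**4: no divisor's leading term divides it; move -7/12*y**4 to the remainder.
  leading term y**3: no divisor's leading term divides it; move -5/12*y**3 to the remainder.
  leading term y**2: no divisor's leading term divides it; move 49/6*y**2 to the remainder.
  leading term y: no divisor's leading term divides it; move 14*y to the remainder.
  leading term 1: no divisor's leading term divides it; move 6 to the remainder.
The remainder -7/12*y**4 - 5/12*y**3 + 49/6*y**2 + 14*y + 6 is nonzero, so it would be added as the next basis element.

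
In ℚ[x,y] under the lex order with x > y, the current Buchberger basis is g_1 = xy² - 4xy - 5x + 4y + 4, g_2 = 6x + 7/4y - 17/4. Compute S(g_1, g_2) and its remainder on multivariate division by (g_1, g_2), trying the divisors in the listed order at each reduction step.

lcm(LM(g_1), LM(g_2)) = xy².
S = (lcm/LT(g_1))·g_1 − (lcm/LT(g_2))·g_2 = -4xy - 5x - 7/24y³ + 17/24y² + 4y + 4.
Reduce S modulo (g_1, g_2) in that order:
  leading term xy: subtract (-⅔y)·g_2 from -4xy - 5x - 7/24y³ + 17/24y² + 4y + 4 → -5x - 7/24y³ + 15/8y² + 7/6y + 4
  leading term x: subtract (-⅚)·g_2 from -5x - 7/24y³ + 15/8y² + 7/6y + 4 → -7/24y³ + 15/8y² + 21/8y + 11/24
  leading term y³: no divisor's leading term divides it; move -7/24y³ to the remainder.
  leading term y²: no divisor's leading term divides it; move 15/8y² to the remainder.
  leading term y: no divisor's leading term divides it; move 21/8y to the remainder.
  leading term 1: no divisor's leading term divides it; move 11/24 to the remainder.
The remainder -7/24y³ + 15/8y² + 21/8y + 11/24 is nonzero, so it would be added as the next basis element.

S(g_1, g_2) = -4xy - 5x - 7/24y³ + 17/24y² + 4y + 4; remainder on division = -7/24y³ + 15/8y² + 21/8y + 11/24.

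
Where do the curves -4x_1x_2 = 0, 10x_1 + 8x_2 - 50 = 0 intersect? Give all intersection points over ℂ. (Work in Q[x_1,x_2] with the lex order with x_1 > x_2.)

{(5, 0), (0, 25/4)}

Compute a lex Gröbner basis by Buchberger's algorithm.
f_1 = -4x_1x_2, LT = x_1x_2.
f_2 = 10x_1 + 8x_2 - 50, LT = x_1.

S(f_1,f_2): lcm = x_1x_2. S = -\tfrac{4}{5}x_2^{2} + 5x_2.
  reduce S modulo (f_1, f_2):
  remainder -\tfrac{4}{5}x_2^{2} + 5x_2 ≠ 0; add h_3 = -\tfrac{4}{5}x_2^{2} + 5x_2 to the basis.

The other S-polynomials (S(f_1,h_3), S(f_2,h_3)) all reduce to 0 modulo the current basis, so we have a Gröbner basis.
Inter-reduce: drop elements whose leading term is divisible by another's, tail-reduce, and make monic.
Reduced Gröbner basis: {x_1 + \tfrac{4}{5}x_2 - 5, x_2^{2} - \tfrac{25}{4}x_2}.

Since the basis is lex-ordered, x_2^{2} - \tfrac{25}{4}x_2 is univariate in x_2. Its roots are {0, 25/4}. Back-substituting each root into the other basis elements fixes the other coordinates.
  x_2 = 0: the earlier basis element becomes x_1 - 5 = 0, giving x_1 = 5 — point (5, 0).
  x_2 = 25/4: the earlier basis element becomes x_1 = 0, giving x_1 = 0 — point (0, 25/4).
A lex Gröbner basis triangularizes the system, enabling back-substitution.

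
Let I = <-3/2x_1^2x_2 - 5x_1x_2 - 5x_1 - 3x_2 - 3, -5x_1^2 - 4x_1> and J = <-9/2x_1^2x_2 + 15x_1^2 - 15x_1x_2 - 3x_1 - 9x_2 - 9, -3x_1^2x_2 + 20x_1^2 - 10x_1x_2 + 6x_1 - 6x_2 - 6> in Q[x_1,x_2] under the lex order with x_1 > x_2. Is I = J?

Yes, the ideals are equal.

Two ideals are equal iff their reduced Gröbner bases coincide (the reduced basis is unique for a fixed ordering).
Buchberger on the first generating set:
f_1 = -3/2x_1^2x_2 - 5x_1x_2 - 5x_1 - 3x_2 - 3, LT = x_1^2x_2.
f_2 = -5x_1^2 - 4x_1, LT = x_1^2.

S(f_1,f_2): lcm = x_1^2x_2. S = 38/15x_1x_2 + 10/3x_1 + 2x_2 + 2.
  reduce S modulo (f_1, f_2):
  remainder 38/15x_1x_2 + 10/3x_1 + 2x_2 + 2 ≠ 0; add g_3 = 38/15x_1x_2 + 10/3x_1 + 2x_2 + 2 to the basis.

S(f_1,g_3): lcm = x_1^2x_2. S = -25/19x_1^2 + 145/57x_1x_2 + 145/57x_1 + 2x_2 + 2.
  reduce S modulo (f_1, f_2, g_3):
  remainder 90/361x_1 - 3/361x_2 - 3/361 ≠ 0; add g_4 = 90/361x_1 - 3/361x_2 - 3/361 to the basis.

S(f_1,g_4): lcm = x_1^2x_2. S = 1/30x_1x_2^2 + 101/30x_1x_2 + 10/3x_1 + 2x_2 + 2.
  reduce S modulo (f_1, f_2, g_3, g_4):
  remainder -1/38x_2^2 - 13/19x_2 - 25/38 ≠ 0; add g_5 = -1/38x_2^2 - 13/19x_2 - 25/38 to the basis.

The other S-polynomials (S(f_2,g_3), S(f_2,g_4), S(g_3,g_4), S(f_1,g_5), S(f_2,g_5), S(g_3,g_5), S(g_4,g_5)) all reduce to 0 modulo the current basis, so we have a Gröbner basis.
Inter-reduce: drop elements whose leading term is divisible by another's, tail-reduce, and make monic.
Reduced Gröbner basis: {x_1 - 1/30x_2 - 1/30, x_2^2 + 26x_2 + 25}.

Buchberger on the second generating set:
h_1 = -9/2x_1^2x_2 + 15x_1^2 - 15x_1x_2 - 3x_1 - 9x_2 - 9, LT = x_1^2x_2.
h_2 = -3x_1^2x_2 + 20x_1^2 - 10x_1x_2 + 6x_1 - 6x_2 - 6, LT = x_1^2x_2.

S(h_1,h_2): lcm = x_1^2x_2. S = 10/3x_1^2 + 8/3x_1.
  reduce S modulo (h_1, h_2):
  remainder 10/3x_1^2 + 8/3x_1 ≠ 0; add k_3 = 10/3x_1^2 + 8/3x_1 to the basis.

S(h_1,k_3): lcm = x_1^2x_2. S = -10/3x_1^2 + 38/15x_1x_2 + 2/3x_1 + 2x_2 + 2.
  reduce S modulo (h_1, h_2, k_3):
  remainder 38/15x_1x_2 + 10/3x_1 + 2x_2 + 2 ≠ 0; add k_4 = 38/15x_1x_2 + 10/3x_1 + 2x_2 + 2 to the basis.

S(h_1,k_4): lcm = x_1^2x_2. S = -265/57x_1^2 + 145/57x_1x_2 - 7/57x_1 + 2x_2 + 2.
  reduce S modulo (h_1, h_2, k_3, k_4):
  remainder 90/361x_1 - 3/361x_2 - 3/361 ≠ 0; add k_5 = 90/361x_1 - 3/361x_2 - 3/361 to the basis.

S(h_1,k_5): lcm = x_1^2x_2. S = -10/3x_1^2 + 1/30x_1x_2^2 + 101/30x_1x_2 + 2/3x_1 + 2x_2 + 2.
  reduce S modulo (h_1, h_2, k_3, k_4, k_5):
  remainder -1/38x_2^2 - 13/19x_2 - 25/38 ≠ 0; add k_6 = -1/38x_2^2 - 13/19x_2 - 25/38 to the basis.

The other S-polynomials (S(h_2,k_3), S(h_2,k_4), S(k_3,k_4), S(h_2,k_5), S(k_3,k_5), S(k_4,k_5), S(h_1,k_6), S(h_2,k_6), S(k_3,k_6), S(k_4,k_6), S(k_5,k_6)) all reduce to 0 modulo the current basis, so we have a Gröbner basis.
Inter-reduce: drop elements whose leading term is divisible by another's, tail-reduce, and make monic.
Reduced Gröbner basis: {x_1 - 1/30x_2 - 1/30, x_2^2 + 26x_2 + 25}.

The two bases agree; hence the ideals are identical.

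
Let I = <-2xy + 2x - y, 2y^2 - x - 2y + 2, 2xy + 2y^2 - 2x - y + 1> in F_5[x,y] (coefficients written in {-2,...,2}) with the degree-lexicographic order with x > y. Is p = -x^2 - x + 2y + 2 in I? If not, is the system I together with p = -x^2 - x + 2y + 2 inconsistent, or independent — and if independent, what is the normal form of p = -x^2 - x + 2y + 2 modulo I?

First compute the reduced Gröbner basis of I by Buchberger's algorithm.
f_1 = -2xy + 2x - y, LT = xy.
f_2 = 2y^2 - x - 2y + 2, LT = y^2.
f_3 = 2xy + 2y^2 - 2x - y + 1, LT = xy.

S(f_1,f_2): lcm = xy^2. S = -2x^2 - 2y^2 - x.
  leading term x^2: no divisor's leading term divides it; move -2x^2 to the remainder.
  leading term y^2: subtract (-1)·f_2 from -2y^2 - x → -2x - 2y + 2
  leading term x: no divisor's leading term divides it; move -2x to the remainder.
  leading term y: no divisor's leading term divides it; move -2y to the remainder.
  leading term 1: no divisor's leading term divides it; move 2 to the remainder.
  remainder -2x^2 - 2x - 2y + 2 ≠ 0; add h_4 = -2x^2 - 2x - 2y + 2 to the basis.

S(f_1,f_3): lcm = xy. S = -y^2 + y + 2.
  leading term y^2: subtract (2)·f_2 from -y^2 + y + 2 → 2x - 2
  leading term x: no divisor's leading term divides it; move 2x to the remainder.
  leading term 1: no divisor's leading term divides it; move -2 to the remainder.
  remainder 2x - 2 ≠ 0; add h_5 = 2x - 2 to the basis.

S(f_2,f_3): lcm = xy^2. S = -y^3 + 2x^2 - 2y^2 + x + 2y.
  leading term y^3: subtract (2y)·f_2 from -y^3 + 2x^2 - 2y^2 + x + 2y → 2x^2 + 2xy + 2y^2 + x - 2y
  leading term x^2: subtract (-1)·h_4 from 2x^2 + 2xy + 2y^2 + x - 2y → 2xy + 2y^2 - x + y + 2
  leading term xy: subtract (-1)·f_1 from 2xy + 2y^2 - x + y + 2 → 2y^2 + x + 2
  leading term y^2: subtract (1)·f_2 from 2y^2 + x + 2 → 2x + 2y
  leading term x: subtract (1)·h_5 from 2x + 2y → 2y + 2
  leading term y: no divisor's leading term divides it; move 2y to the remainder.
  leading term 1: no divisor's leading term divides it; move 2 to the remainder.
  remainder 2y + 2 ≠ 0; add h_6 = 2y + 2 to the basis.

The other S-polynomials (S(f_1,h_4), S(f_2,h_4), S(f_3,h_4), S(f_1,h_5), S(f_2,h_5), S(f_3,h_5), S(h_4,h_5), S(f_1,h_6), S(f_2,h_6), S(f_3,h_6), S(h_4,h_6), S(h_5,h_6)) all reduce to 0 modulo the current basis, so we have a Gröbner basis.
Inter-reduce: drop elements whose leading term is divisible by another's, tail-reduce, and make monic.
Reduced Gröbner basis: {x - 1, y + 1}.
Label its elements g_1 = x - 1, g_2 = y + 1.

Reduce p = -x^2 - x + 2y + 2 modulo G:
  leading term x^2: subtract (-x)·g_1 from -x^2 - x + 2y + 2 → -2x + 2y + 2
  leading term x: subtract (-2)·g_1 from -2x + 2y + 2 → 2y
  leading term y: subtract (2)·g_2 from 2y → -2
  leading term 1: no divisor's leading term divides it; move -2 to the remainder.
  normal form = -2.
The normal form is nonzero, so p ∉ I. Since p minus its normal form lies in I, I + (p) = I + (r) where r = -2; decide whether this ideal is the whole ring.
Here r = -2 is a nonzero constant, hence a unit: 1 ∈ I + (p), the Gröbner basis of I + (p) is {1}, and the enlarged system has no common solution — adjoining p is inconsistent.

Adjoining -x^2 - x + 2y + 2 makes the ideal the whole ring: the system is inconsistent.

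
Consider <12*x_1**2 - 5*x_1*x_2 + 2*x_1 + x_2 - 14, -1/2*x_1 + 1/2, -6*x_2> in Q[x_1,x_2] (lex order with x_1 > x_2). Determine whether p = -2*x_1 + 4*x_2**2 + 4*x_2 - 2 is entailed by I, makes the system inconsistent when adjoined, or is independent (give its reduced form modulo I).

First compute the reduced Gröbner basis of I by Buchberger's algorithm.
f_1 = 12*x_1**2 - 5*x_1*x_2 + 2*x_1 + x_2 - 14, LT = x_1**2.
f_2 = -1/2*x_1 + 1/2, LT = x_1.
f_3 = -6*x_2, LT = x_2.

The S-polynomials (S(f_1,f_2), S(f_1,f_3), S(f_2,f_3)) all reduce to 0 modulo the current basis, so we have a Gröbner basis.
Inter-reduce: drop elements whose leading term is divisible by another's, tail-reduce, and make monic.
Reduced Gröbner basis: {x_1 - 1, x_2}.
Label its elements g_1 = x_1 - 1, g_2 = x_2.

Reduce p = -2*x_1 + 4*x_2**2 + 4*x_2 - 2 modulo G:
  leading term x_1: subtract (-2)·g_1 from -2*x_1 + 4*x_2**2 + 4*x_2 - 2 → 4*x_2**2 + 4*x_2 - 4
  leading term x_2**2: subtract (4*x_2)·g_2 from 4*x_2**2 + 4*x_2 - 4 → 4*x_2 - 4
  leading term x_2: subtract (4)·g_2 from 4*x_2 - 4 → -4
  leading term 1: no divisor's leading term divides it; move -4 to the remainder.
  normal form = -4.
The normal form is nonzero, so p ∉ I. Since p minus its normal form lies in I, I + (p) = I + (r) where r = -4; decide whether this ideal is the whole ring.
Here r = -4 is a nonzero constant, hence a unit: 1 ∈ I + (p), the Gröbner basis of I + (p) is {1}, and the enlarged system has no common solution — adjoining p is inconsistent.

The remainder on division by a Gröbner basis is unique — it is the normal form.

Adjoining -2*x_1 + 4*x_2**2 + 4*x_2 - 2 makes the ideal the whole ring: the system is inconsistent.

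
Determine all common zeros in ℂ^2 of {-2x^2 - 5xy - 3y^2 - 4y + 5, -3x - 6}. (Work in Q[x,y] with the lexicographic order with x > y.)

{(-2, 1)}

Compute a lex Gröbner basis by Buchberger's algorithm.
f_1 = -2x^2 - 5xy - 3y^2 - 4y + 5, LT = x^2.
f_2 = -3x - 6, LT = x.

S(f_1,f_2): lcm = x^2. S = 5/2xy - 2x + 3/2y^2 + 2y - 5/2.
  reduce S modulo (f_1, f_2):
  remainder 3/2y^2 - 3y + 3/2 ≠ 0; add h_3 = 3/2y^2 - 3y + 3/2 to the basis.

The other S-polynomials (S(f_1,h_3), S(f_2,h_3)) all reduce to 0 modulo the current basis, so we have a Gröbner basis.
Inter-reduce: drop elements whose leading term is divisible by another's, tail-reduce, and make monic.
Reduced Gröbner basis: {x + 2, y^2 - 2y + 1}.

Elimination: the polynomial y^2 - 2y + 1 lies in the elimination ideal for y, so y ∈ {1}. For each such y, the remaining basis elements (now univariate) give the rest of the solution.
  y = 1: the earlier basis element becomes x + 2 = 0, giving x = -2 — point (-2, 1).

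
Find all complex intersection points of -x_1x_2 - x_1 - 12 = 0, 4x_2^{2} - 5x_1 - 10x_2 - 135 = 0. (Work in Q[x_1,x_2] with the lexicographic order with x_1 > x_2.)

{(3, -5), (-68/5 - 4*sqrt(229)/5, 13/4 - sqrt(229)/4), (-68/5 + 4*sqrt(229)/5, 13/4 + sqrt(229)/4)}

Compute a lex Gröbner basis by Buchberger's algorithm.
f_1 = -x_1x_2 - x_1 - 12, LT = x_1x_2.
f_2 = -5x_1 + 4x_2^{2} - 10x_2 - 135, LT = x_1.

S(f_1,f_2): lcm = x_1x_2. S = x_1 + \tfrac{4}{5}x_2^{3} - 2x_2^{2} - 27x_2 + 12.
  leading term x_1: subtract (-\tfrac{1}{5})·f_2 from x_1 + \tfrac{4}{5}x_2^{3} - 2x_2^{2} - 27x_2 + 12 → \tfrac{4}{5}x_2^{3} - \tfrac{6}{5}x_2^{2} - 29x_2 - 15
  leading term x_2^{3}: no divisor's leading term divides it; move \tfrac{4}{5}x_2^{3} to the remainder.
  leading term x_2^{2}: no divisor's leading term divides it; move -\tfrac{6}{5}x_2^{2} to the remainder.
  leading term x_2: no divisor's leading term divides it; move -29x_2 to the remainder.
  leading term 1: no divisor's leading term divides it; move -15 to the remainder.
  remainder \tfrac{4}{5}x_2^{3} - \tfrac{6}{5}x_2^{2} - 29x_2 - 15 ≠ 0; add h_3 = \tfrac{4}{5}x_2^{3} - \tfrac{6}{5}x_2^{2} - 29x_2 - 15 to the basis.

S(f_1,h_3): lcm = x_1x_2^{3}. S = \tfrac{5}{2}x_1x_2^{2} + \tfrac{145}{4}x_1x_2 + \tfrac{75}{4}x_1 + 12x_2^{2}.
  leading term x_1x_2^{2}: subtract (-\tfrac{5}{2}x_2)·f_1 from \tfrac{5}{2}x_1x_2^{2} + \tfrac{145}{4}x_1x_2 + \tfrac{75}{4}x_1 + 12x_2^{2} → \tfrac{135}{4}x_1x_2 + \tfrac{75}{4}x_1 + 12x_2^{2} - 30x_2
  leading term x_1x_2: subtract (-\tfrac{135}{4})·f_1 from \tfrac{135}{4}x_1x_2 + \tfrac{75}{4}x_1 + 12x_2^{2} - 30x_2 → -15x_1 + 12x_2^{2} - 30x_2 - 405
  leading term x_1: subtract (3)·f_2 from -15x_1 + 12x_2^{2} - 30x_2 - 405 → 0
  remainder 0.

S(f_2,h_3): leading monomials are coprime, so the S-polynomial reduces to 0 (Buchberger's first criterion).
Every S-polynomial of the final basis reduces to 0, so we have a Gröbner basis.
Inter-reduce: drop elements whose leading term is divisible by another's, tail-reduce, and make monic.
Reduced Gröbner basis: {x_1 - \tfrac{4}{5}x_2^{2} + 2x_2 + 27, x_2^{3} - \tfrac{3}{2}x_2^{2} - \tfrac{145}{4}x_2 - \tfrac{75}{4}}.

From the last basis element, x_2^{3} - \tfrac{3}{2}x_2^{2} - \tfrac{145}{4}x_2 - \tfrac{75}{4} = 0, so x_2 takes values in {-5, 13/4 - sqrt(229)/4, 13/4 + sqrt(229)/4}. Each choice, substituted upward through the basis, yields the corresponding point(s) of the solution set.
  x_2 = -5: the earlier basis element becomes x_1 - 3 = 0, giving x_1 = 3 — point (3, -5).
  x_2 = 13/4 - sqrt(229)/4: the earlier basis element becomes x_1 + 4*sqrt(229)/5 + 68/5 = 0, giving x_1 = -68/5 - 4*sqrt(229)/5 — point (-68/5 - 4*sqrt(229)/5, 13/4 - sqrt(229)/4).
  x_2 = 13/4 + sqrt(229)/4: the earlier basis element becomes x_1 - 4*sqrt(229)/5 + 68/5 = 0, giving x_1 = -68/5 + 4*sqrt(229)/5 — point (-68/5 + 4*sqrt(229)/5, 13/4 + sqrt(229)/4).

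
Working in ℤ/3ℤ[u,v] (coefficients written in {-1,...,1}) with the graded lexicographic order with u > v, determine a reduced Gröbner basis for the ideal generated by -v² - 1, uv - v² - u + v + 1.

G = {v² + 1, u + 1}

f_1 = -v² - 1, LT = v².
f_2 = uv - v² - u + v + 1, LT = uv.

S(f_1,f_2): lcm = uv². S = v³ + uv - v² + u - v.
  reduce S modulo (f_1, f_2):
  remainder -u - 1 ≠ 0; add g_3 = -u - 1 to the basis.

The other S-polynomials (S(f_1,g_3), S(f_2,g_3)) all reduce to 0 modulo the current basis, so we have a Gröbner basis.
Inter-reduce: drop elements whose leading term is divisible by another's, tail-reduce, and make monic.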